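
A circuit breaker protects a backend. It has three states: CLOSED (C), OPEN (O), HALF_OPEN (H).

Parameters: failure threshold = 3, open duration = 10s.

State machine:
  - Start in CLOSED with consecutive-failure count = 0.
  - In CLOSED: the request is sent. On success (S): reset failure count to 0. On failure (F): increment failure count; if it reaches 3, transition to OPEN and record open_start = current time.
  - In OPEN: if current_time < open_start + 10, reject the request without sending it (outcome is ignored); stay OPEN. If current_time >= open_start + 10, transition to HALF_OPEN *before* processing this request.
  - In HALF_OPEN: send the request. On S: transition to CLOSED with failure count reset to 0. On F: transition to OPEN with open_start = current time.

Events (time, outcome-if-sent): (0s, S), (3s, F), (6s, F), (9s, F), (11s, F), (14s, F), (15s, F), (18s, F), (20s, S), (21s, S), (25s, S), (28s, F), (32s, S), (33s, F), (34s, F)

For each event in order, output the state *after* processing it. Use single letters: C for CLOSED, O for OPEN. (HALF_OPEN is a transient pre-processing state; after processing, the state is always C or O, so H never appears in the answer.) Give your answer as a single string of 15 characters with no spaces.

State after each event:
  event#1 t=0s outcome=S: state=CLOSED
  event#2 t=3s outcome=F: state=CLOSED
  event#3 t=6s outcome=F: state=CLOSED
  event#4 t=9s outcome=F: state=OPEN
  event#5 t=11s outcome=F: state=OPEN
  event#6 t=14s outcome=F: state=OPEN
  event#7 t=15s outcome=F: state=OPEN
  event#8 t=18s outcome=F: state=OPEN
  event#9 t=20s outcome=S: state=CLOSED
  event#10 t=21s outcome=S: state=CLOSED
  event#11 t=25s outcome=S: state=CLOSED
  event#12 t=28s outcome=F: state=CLOSED
  event#13 t=32s outcome=S: state=CLOSED
  event#14 t=33s outcome=F: state=CLOSED
  event#15 t=34s outcome=F: state=CLOSED

Answer: CCCOOOOOCCCCCCC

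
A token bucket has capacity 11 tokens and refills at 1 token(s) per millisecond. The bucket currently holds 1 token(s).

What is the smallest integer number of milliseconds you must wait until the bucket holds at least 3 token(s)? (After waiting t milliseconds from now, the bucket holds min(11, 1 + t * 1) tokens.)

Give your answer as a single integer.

Need 1 + t * 1 >= 3, so t >= 2/1.
Smallest integer t = ceil(2/1) = 2.

Answer: 2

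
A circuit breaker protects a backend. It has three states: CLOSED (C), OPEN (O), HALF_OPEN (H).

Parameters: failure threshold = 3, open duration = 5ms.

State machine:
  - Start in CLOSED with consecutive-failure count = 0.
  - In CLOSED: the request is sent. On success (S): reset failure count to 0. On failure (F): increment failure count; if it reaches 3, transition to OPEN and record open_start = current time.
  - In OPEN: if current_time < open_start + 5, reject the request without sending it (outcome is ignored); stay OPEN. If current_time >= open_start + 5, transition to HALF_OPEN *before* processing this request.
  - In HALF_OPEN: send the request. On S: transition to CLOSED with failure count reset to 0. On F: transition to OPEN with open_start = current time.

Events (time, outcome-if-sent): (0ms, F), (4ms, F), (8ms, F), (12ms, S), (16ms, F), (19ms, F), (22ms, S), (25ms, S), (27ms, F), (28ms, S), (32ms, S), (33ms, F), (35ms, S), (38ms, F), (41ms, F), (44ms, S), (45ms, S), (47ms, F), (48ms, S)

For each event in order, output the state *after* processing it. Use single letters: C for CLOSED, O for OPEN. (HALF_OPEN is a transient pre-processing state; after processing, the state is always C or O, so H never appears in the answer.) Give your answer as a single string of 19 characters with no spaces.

State after each event:
  event#1 t=0ms outcome=F: state=CLOSED
  event#2 t=4ms outcome=F: state=CLOSED
  event#3 t=8ms outcome=F: state=OPEN
  event#4 t=12ms outcome=S: state=OPEN
  event#5 t=16ms outcome=F: state=OPEN
  event#6 t=19ms outcome=F: state=OPEN
  event#7 t=22ms outcome=S: state=CLOSED
  event#8 t=25ms outcome=S: state=CLOSED
  event#9 t=27ms outcome=F: state=CLOSED
  event#10 t=28ms outcome=S: state=CLOSED
  event#11 t=32ms outcome=S: state=CLOSED
  event#12 t=33ms outcome=F: state=CLOSED
  event#13 t=35ms outcome=S: state=CLOSED
  event#14 t=38ms outcome=F: state=CLOSED
  event#15 t=41ms outcome=F: state=CLOSED
  event#16 t=44ms outcome=S: state=CLOSED
  event#17 t=45ms outcome=S: state=CLOSED
  event#18 t=47ms outcome=F: state=CLOSED
  event#19 t=48ms outcome=S: state=CLOSED

Answer: CCOOOOCCCCCCCCCCCCC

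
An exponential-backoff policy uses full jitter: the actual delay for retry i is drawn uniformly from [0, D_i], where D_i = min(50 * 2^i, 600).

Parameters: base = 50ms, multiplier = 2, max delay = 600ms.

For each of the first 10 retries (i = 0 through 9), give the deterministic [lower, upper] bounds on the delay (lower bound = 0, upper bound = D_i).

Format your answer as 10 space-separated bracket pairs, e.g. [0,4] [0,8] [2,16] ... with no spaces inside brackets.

Answer: [0,50] [0,100] [0,200] [0,400] [0,600] [0,600] [0,600] [0,600] [0,600] [0,600]

Derivation:
Computing bounds per retry:
  i=0: D_i=min(50*2^0,600)=50, bounds=[0,50]
  i=1: D_i=min(50*2^1,600)=100, bounds=[0,100]
  i=2: D_i=min(50*2^2,600)=200, bounds=[0,200]
  i=3: D_i=min(50*2^3,600)=400, bounds=[0,400]
  i=4: D_i=min(50*2^4,600)=600, bounds=[0,600]
  i=5: D_i=min(50*2^5,600)=600, bounds=[0,600]
  i=6: D_i=min(50*2^6,600)=600, bounds=[0,600]
  i=7: D_i=min(50*2^7,600)=600, bounds=[0,600]
  i=8: D_i=min(50*2^8,600)=600, bounds=[0,600]
  i=9: D_i=min(50*2^9,600)=600, bounds=[0,600]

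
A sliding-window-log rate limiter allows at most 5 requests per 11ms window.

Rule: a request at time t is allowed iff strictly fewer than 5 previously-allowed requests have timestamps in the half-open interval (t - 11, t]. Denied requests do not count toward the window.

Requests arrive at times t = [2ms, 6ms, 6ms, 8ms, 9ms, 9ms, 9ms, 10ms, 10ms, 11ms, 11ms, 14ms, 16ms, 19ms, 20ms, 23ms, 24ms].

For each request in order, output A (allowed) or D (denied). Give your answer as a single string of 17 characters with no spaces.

Tracking allowed requests in the window:
  req#1 t=2ms: ALLOW
  req#2 t=6ms: ALLOW
  req#3 t=6ms: ALLOW
  req#4 t=8ms: ALLOW
  req#5 t=9ms: ALLOW
  req#6 t=9ms: DENY
  req#7 t=9ms: DENY
  req#8 t=10ms: DENY
  req#9 t=10ms: DENY
  req#10 t=11ms: DENY
  req#11 t=11ms: DENY
  req#12 t=14ms: ALLOW
  req#13 t=16ms: DENY
  req#14 t=19ms: ALLOW
  req#15 t=20ms: ALLOW
  req#16 t=23ms: ALLOW
  req#17 t=24ms: ALLOW

Answer: AAAAADDDDDDADAAAA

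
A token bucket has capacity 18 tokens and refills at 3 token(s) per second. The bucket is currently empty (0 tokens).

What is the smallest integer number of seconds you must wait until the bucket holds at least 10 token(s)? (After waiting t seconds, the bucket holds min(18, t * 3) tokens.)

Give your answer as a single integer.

Need t * 3 >= 10, so t >= 10/3.
Smallest integer t = ceil(10/3) = 4.

Answer: 4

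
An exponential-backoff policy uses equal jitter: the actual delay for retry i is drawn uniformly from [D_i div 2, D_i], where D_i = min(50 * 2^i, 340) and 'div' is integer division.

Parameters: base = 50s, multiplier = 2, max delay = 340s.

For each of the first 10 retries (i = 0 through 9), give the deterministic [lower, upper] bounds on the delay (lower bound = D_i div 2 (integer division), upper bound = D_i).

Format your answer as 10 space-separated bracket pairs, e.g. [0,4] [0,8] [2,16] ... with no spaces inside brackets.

Computing bounds per retry:
  i=0: D_i=min(50*2^0,340)=50, bounds=[25,50]
  i=1: D_i=min(50*2^1,340)=100, bounds=[50,100]
  i=2: D_i=min(50*2^2,340)=200, bounds=[100,200]
  i=3: D_i=min(50*2^3,340)=340, bounds=[170,340]
  i=4: D_i=min(50*2^4,340)=340, bounds=[170,340]
  i=5: D_i=min(50*2^5,340)=340, bounds=[170,340]
  i=6: D_i=min(50*2^6,340)=340, bounds=[170,340]
  i=7: D_i=min(50*2^7,340)=340, bounds=[170,340]
  i=8: D_i=min(50*2^8,340)=340, bounds=[170,340]
  i=9: D_i=min(50*2^9,340)=340, bounds=[170,340]

Answer: [25,50] [50,100] [100,200] [170,340] [170,340] [170,340] [170,340] [170,340] [170,340] [170,340]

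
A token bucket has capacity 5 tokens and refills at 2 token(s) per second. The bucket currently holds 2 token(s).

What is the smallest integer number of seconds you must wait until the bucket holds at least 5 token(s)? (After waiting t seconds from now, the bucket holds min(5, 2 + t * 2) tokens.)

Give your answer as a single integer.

Answer: 2

Derivation:
Need 2 + t * 2 >= 5, so t >= 3/2.
Smallest integer t = ceil(3/2) = 2.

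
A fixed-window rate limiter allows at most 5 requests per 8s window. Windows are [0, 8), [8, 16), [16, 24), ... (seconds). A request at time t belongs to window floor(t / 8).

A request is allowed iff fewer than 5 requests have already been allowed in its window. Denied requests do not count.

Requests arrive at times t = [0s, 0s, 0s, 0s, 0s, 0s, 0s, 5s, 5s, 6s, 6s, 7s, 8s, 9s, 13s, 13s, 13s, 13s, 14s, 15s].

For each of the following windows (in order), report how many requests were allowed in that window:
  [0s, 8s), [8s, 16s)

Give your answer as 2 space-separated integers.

Answer: 5 5

Derivation:
Processing requests:
  req#1 t=0s (window 0): ALLOW
  req#2 t=0s (window 0): ALLOW
  req#3 t=0s (window 0): ALLOW
  req#4 t=0s (window 0): ALLOW
  req#5 t=0s (window 0): ALLOW
  req#6 t=0s (window 0): DENY
  req#7 t=0s (window 0): DENY
  req#8 t=5s (window 0): DENY
  req#9 t=5s (window 0): DENY
  req#10 t=6s (window 0): DENY
  req#11 t=6s (window 0): DENY
  req#12 t=7s (window 0): DENY
  req#13 t=8s (window 1): ALLOW
  req#14 t=9s (window 1): ALLOW
  req#15 t=13s (window 1): ALLOW
  req#16 t=13s (window 1): ALLOW
  req#17 t=13s (window 1): ALLOW
  req#18 t=13s (window 1): DENY
  req#19 t=14s (window 1): DENY
  req#20 t=15s (window 1): DENY

Allowed counts by window: 5 5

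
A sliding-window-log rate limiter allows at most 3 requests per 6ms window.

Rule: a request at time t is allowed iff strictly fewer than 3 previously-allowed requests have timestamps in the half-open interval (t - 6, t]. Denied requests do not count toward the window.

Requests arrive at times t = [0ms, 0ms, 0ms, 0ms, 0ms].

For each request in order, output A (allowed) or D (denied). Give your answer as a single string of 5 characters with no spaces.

Answer: AAADD

Derivation:
Tracking allowed requests in the window:
  req#1 t=0ms: ALLOW
  req#2 t=0ms: ALLOW
  req#3 t=0ms: ALLOW
  req#4 t=0ms: DENY
  req#5 t=0ms: DENY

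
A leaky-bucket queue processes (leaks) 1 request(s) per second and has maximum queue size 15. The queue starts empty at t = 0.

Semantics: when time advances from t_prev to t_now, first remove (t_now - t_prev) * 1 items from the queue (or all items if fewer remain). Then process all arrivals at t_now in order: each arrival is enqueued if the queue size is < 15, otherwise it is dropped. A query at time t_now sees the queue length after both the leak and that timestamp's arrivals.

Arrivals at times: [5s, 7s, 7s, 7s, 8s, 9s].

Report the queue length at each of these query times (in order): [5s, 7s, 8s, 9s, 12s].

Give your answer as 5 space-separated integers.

Answer: 1 3 3 3 0

Derivation:
Queue lengths at query times:
  query t=5s: backlog = 1
  query t=7s: backlog = 3
  query t=8s: backlog = 3
  query t=9s: backlog = 3
  query t=12s: backlog = 0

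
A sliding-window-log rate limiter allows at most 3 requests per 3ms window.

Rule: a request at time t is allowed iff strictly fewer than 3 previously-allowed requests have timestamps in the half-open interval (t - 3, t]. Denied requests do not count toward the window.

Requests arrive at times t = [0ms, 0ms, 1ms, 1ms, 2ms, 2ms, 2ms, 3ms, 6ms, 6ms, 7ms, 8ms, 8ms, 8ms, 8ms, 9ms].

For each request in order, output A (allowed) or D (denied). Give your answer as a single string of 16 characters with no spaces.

Answer: AAADDDDAAAADDDDA

Derivation:
Tracking allowed requests in the window:
  req#1 t=0ms: ALLOW
  req#2 t=0ms: ALLOW
  req#3 t=1ms: ALLOW
  req#4 t=1ms: DENY
  req#5 t=2ms: DENY
  req#6 t=2ms: DENY
  req#7 t=2ms: DENY
  req#8 t=3ms: ALLOW
  req#9 t=6ms: ALLOW
  req#10 t=6ms: ALLOW
  req#11 t=7ms: ALLOW
  req#12 t=8ms: DENY
  req#13 t=8ms: DENY
  req#14 t=8ms: DENY
  req#15 t=8ms: DENY
  req#16 t=9ms: ALLOW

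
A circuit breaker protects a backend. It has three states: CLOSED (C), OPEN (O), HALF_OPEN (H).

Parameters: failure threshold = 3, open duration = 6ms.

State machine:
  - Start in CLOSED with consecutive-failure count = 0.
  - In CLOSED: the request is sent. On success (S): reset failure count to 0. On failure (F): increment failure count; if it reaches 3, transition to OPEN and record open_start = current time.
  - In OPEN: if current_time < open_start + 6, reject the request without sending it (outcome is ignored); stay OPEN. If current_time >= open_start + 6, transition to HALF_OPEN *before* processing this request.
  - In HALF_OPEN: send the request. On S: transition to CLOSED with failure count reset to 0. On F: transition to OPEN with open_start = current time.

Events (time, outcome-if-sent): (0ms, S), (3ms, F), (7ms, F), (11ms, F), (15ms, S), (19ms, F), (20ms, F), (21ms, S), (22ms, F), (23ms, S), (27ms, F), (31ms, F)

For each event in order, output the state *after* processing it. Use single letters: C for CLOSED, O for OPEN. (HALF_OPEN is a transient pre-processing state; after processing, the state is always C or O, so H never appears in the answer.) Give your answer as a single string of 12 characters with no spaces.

Answer: CCCOOOOOOOOO

Derivation:
State after each event:
  event#1 t=0ms outcome=S: state=CLOSED
  event#2 t=3ms outcome=F: state=CLOSED
  event#3 t=7ms outcome=F: state=CLOSED
  event#4 t=11ms outcome=F: state=OPEN
  event#5 t=15ms outcome=S: state=OPEN
  event#6 t=19ms outcome=F: state=OPEN
  event#7 t=20ms outcome=F: state=OPEN
  event#8 t=21ms outcome=S: state=OPEN
  event#9 t=22ms outcome=F: state=OPEN
  event#10 t=23ms outcome=S: state=OPEN
  event#11 t=27ms outcome=F: state=OPEN
  event#12 t=31ms outcome=F: state=OPEN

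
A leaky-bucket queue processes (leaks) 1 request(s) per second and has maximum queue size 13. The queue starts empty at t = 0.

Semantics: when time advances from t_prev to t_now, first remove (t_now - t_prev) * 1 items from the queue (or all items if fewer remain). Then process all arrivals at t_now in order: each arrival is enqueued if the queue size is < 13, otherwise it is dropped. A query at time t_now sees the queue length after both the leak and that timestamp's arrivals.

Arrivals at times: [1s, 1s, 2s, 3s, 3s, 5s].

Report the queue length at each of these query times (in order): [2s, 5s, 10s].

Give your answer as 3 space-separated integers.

Queue lengths at query times:
  query t=2s: backlog = 2
  query t=5s: backlog = 2
  query t=10s: backlog = 0

Answer: 2 2 0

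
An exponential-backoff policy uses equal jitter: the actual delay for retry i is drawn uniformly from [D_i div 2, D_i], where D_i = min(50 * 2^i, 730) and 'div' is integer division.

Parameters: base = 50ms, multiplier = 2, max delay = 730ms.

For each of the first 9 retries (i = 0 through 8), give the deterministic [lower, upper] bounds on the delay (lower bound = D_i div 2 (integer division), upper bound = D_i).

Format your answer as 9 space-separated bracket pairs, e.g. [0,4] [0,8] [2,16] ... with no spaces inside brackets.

Answer: [25,50] [50,100] [100,200] [200,400] [365,730] [365,730] [365,730] [365,730] [365,730]

Derivation:
Computing bounds per retry:
  i=0: D_i=min(50*2^0,730)=50, bounds=[25,50]
  i=1: D_i=min(50*2^1,730)=100, bounds=[50,100]
  i=2: D_i=min(50*2^2,730)=200, bounds=[100,200]
  i=3: D_i=min(50*2^3,730)=400, bounds=[200,400]
  i=4: D_i=min(50*2^4,730)=730, bounds=[365,730]
  i=5: D_i=min(50*2^5,730)=730, bounds=[365,730]
  i=6: D_i=min(50*2^6,730)=730, bounds=[365,730]
  i=7: D_i=min(50*2^7,730)=730, bounds=[365,730]
  i=8: D_i=min(50*2^8,730)=730, bounds=[365,730]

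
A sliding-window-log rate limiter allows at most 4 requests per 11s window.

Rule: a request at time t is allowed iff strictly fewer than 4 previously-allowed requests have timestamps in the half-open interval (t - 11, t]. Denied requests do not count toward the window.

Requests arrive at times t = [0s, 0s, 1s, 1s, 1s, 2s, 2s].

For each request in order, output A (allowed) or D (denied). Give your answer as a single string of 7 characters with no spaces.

Tracking allowed requests in the window:
  req#1 t=0s: ALLOW
  req#2 t=0s: ALLOW
  req#3 t=1s: ALLOW
  req#4 t=1s: ALLOW
  req#5 t=1s: DENY
  req#6 t=2s: DENY
  req#7 t=2s: DENY

Answer: AAAADDD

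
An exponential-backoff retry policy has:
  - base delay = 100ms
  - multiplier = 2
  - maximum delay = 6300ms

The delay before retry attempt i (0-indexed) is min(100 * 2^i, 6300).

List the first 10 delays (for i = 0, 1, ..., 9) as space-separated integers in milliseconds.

Computing each delay:
  i=0: min(100*2^0, 6300) = 100
  i=1: min(100*2^1, 6300) = 200
  i=2: min(100*2^2, 6300) = 400
  i=3: min(100*2^3, 6300) = 800
  i=4: min(100*2^4, 6300) = 1600
  i=5: min(100*2^5, 6300) = 3200
  i=6: min(100*2^6, 6300) = 6300
  i=7: min(100*2^7, 6300) = 6300
  i=8: min(100*2^8, 6300) = 6300
  i=9: min(100*2^9, 6300) = 6300

Answer: 100 200 400 800 1600 3200 6300 6300 6300 6300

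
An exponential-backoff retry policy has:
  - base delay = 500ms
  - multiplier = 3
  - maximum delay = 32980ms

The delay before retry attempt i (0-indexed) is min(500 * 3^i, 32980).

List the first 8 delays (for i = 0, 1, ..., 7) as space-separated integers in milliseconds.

Computing each delay:
  i=0: min(500*3^0, 32980) = 500
  i=1: min(500*3^1, 32980) = 1500
  i=2: min(500*3^2, 32980) = 4500
  i=3: min(500*3^3, 32980) = 13500
  i=4: min(500*3^4, 32980) = 32980
  i=5: min(500*3^5, 32980) = 32980
  i=6: min(500*3^6, 32980) = 32980
  i=7: min(500*3^7, 32980) = 32980

Answer: 500 1500 4500 13500 32980 32980 32980 32980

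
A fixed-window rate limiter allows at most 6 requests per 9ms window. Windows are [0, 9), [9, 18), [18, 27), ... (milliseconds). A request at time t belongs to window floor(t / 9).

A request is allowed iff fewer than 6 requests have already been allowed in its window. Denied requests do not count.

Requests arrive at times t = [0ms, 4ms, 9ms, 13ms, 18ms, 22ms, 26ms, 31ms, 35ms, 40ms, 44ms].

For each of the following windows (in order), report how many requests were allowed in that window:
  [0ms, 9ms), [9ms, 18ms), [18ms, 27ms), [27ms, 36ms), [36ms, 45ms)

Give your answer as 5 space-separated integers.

Processing requests:
  req#1 t=0ms (window 0): ALLOW
  req#2 t=4ms (window 0): ALLOW
  req#3 t=9ms (window 1): ALLOW
  req#4 t=13ms (window 1): ALLOW
  req#5 t=18ms (window 2): ALLOW
  req#6 t=22ms (window 2): ALLOW
  req#7 t=26ms (window 2): ALLOW
  req#8 t=31ms (window 3): ALLOW
  req#9 t=35ms (window 3): ALLOW
  req#10 t=40ms (window 4): ALLOW
  req#11 t=44ms (window 4): ALLOW

Allowed counts by window: 2 2 3 2 2

Answer: 2 2 3 2 2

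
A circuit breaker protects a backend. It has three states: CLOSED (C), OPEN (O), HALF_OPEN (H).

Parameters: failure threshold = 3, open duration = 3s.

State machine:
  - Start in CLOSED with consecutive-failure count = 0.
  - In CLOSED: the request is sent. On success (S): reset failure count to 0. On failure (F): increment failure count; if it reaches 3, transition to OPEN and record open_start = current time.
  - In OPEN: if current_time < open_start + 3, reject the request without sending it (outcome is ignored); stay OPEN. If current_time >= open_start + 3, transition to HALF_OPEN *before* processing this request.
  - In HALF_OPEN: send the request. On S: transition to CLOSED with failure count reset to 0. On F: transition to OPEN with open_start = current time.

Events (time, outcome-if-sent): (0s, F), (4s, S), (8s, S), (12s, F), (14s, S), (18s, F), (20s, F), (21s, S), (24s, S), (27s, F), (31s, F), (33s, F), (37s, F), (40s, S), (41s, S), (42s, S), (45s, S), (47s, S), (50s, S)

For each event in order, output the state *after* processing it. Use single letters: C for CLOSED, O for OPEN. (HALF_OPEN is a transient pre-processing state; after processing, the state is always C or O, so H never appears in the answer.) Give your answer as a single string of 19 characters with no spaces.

State after each event:
  event#1 t=0s outcome=F: state=CLOSED
  event#2 t=4s outcome=S: state=CLOSED
  event#3 t=8s outcome=S: state=CLOSED
  event#4 t=12s outcome=F: state=CLOSED
  event#5 t=14s outcome=S: state=CLOSED
  event#6 t=18s outcome=F: state=CLOSED
  event#7 t=20s outcome=F: state=CLOSED
  event#8 t=21s outcome=S: state=CLOSED
  event#9 t=24s outcome=S: state=CLOSED
  event#10 t=27s outcome=F: state=CLOSED
  event#11 t=31s outcome=F: state=CLOSED
  event#12 t=33s outcome=F: state=OPEN
  event#13 t=37s outcome=F: state=OPEN
  event#14 t=40s outcome=S: state=CLOSED
  event#15 t=41s outcome=S: state=CLOSED
  event#16 t=42s outcome=S: state=CLOSED
  event#17 t=45s outcome=S: state=CLOSED
  event#18 t=47s outcome=S: state=CLOSED
  event#19 t=50s outcome=S: state=CLOSED

Answer: CCCCCCCCCCCOOCCCCCC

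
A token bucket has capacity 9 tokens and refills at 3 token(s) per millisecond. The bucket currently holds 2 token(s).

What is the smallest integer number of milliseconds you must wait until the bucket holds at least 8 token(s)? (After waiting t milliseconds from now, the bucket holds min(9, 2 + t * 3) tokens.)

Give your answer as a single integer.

Answer: 2

Derivation:
Need 2 + t * 3 >= 8, so t >= 6/3.
Smallest integer t = ceil(6/3) = 2.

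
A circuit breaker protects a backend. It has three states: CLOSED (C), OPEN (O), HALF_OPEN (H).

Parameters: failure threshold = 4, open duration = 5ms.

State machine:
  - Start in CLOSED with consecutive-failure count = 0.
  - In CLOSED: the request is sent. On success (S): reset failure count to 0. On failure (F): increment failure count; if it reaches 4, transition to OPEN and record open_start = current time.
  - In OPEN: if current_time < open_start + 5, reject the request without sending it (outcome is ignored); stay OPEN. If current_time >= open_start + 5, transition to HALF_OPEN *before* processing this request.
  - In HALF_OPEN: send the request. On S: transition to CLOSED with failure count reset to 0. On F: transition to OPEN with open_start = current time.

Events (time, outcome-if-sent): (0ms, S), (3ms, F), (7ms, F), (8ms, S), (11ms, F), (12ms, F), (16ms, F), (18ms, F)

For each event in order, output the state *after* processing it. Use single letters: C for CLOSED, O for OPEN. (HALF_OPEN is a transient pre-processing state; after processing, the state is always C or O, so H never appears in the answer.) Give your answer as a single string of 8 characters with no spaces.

Answer: CCCCCCCO

Derivation:
State after each event:
  event#1 t=0ms outcome=S: state=CLOSED
  event#2 t=3ms outcome=F: state=CLOSED
  event#3 t=7ms outcome=F: state=CLOSED
  event#4 t=8ms outcome=S: state=CLOSED
  event#5 t=11ms outcome=F: state=CLOSED
  event#6 t=12ms outcome=F: state=CLOSED
  event#7 t=16ms outcome=F: state=CLOSED
  event#8 t=18ms outcome=F: state=OPEN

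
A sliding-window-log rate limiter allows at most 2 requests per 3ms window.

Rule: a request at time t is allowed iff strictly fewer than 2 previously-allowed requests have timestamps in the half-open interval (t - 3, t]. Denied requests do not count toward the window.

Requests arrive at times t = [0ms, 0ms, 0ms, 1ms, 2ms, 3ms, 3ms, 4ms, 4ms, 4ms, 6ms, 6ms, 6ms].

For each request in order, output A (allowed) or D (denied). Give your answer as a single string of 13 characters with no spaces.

Answer: AADDDAADDDAAD

Derivation:
Tracking allowed requests in the window:
  req#1 t=0ms: ALLOW
  req#2 t=0ms: ALLOW
  req#3 t=0ms: DENY
  req#4 t=1ms: DENY
  req#5 t=2ms: DENY
  req#6 t=3ms: ALLOW
  req#7 t=3ms: ALLOW
  req#8 t=4ms: DENY
  req#9 t=4ms: DENY
  req#10 t=4ms: DENY
  req#11 t=6ms: ALLOW
  req#12 t=6ms: ALLOW
  req#13 t=6ms: DENY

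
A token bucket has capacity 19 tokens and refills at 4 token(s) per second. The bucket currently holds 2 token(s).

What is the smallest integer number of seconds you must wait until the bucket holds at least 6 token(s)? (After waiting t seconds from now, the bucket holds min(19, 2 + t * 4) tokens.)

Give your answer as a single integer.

Need 2 + t * 4 >= 6, so t >= 4/4.
Smallest integer t = ceil(4/4) = 1.

Answer: 1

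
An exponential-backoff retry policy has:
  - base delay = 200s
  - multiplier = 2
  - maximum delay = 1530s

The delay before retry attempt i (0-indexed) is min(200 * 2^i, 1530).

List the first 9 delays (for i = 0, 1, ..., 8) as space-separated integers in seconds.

Answer: 200 400 800 1530 1530 1530 1530 1530 1530

Derivation:
Computing each delay:
  i=0: min(200*2^0, 1530) = 200
  i=1: min(200*2^1, 1530) = 400
  i=2: min(200*2^2, 1530) = 800
  i=3: min(200*2^3, 1530) = 1530
  i=4: min(200*2^4, 1530) = 1530
  i=5: min(200*2^5, 1530) = 1530
  i=6: min(200*2^6, 1530) = 1530
  i=7: min(200*2^7, 1530) = 1530
  i=8: min(200*2^8, 1530) = 1530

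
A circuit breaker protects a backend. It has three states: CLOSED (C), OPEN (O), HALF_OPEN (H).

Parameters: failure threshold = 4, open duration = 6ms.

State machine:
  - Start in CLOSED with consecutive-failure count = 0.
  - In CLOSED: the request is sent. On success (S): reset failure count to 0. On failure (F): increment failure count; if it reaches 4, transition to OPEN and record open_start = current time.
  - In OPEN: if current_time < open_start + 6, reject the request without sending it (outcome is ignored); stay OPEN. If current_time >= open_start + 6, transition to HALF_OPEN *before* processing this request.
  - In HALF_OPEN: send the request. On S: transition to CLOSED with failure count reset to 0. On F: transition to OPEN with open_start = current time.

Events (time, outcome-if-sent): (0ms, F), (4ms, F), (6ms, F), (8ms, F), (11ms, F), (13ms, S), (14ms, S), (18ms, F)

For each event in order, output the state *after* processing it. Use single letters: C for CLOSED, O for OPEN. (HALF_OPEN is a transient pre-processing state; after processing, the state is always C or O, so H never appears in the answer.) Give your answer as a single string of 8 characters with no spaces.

Answer: CCCOOOCC

Derivation:
State after each event:
  event#1 t=0ms outcome=F: state=CLOSED
  event#2 t=4ms outcome=F: state=CLOSED
  event#3 t=6ms outcome=F: state=CLOSED
  event#4 t=8ms outcome=F: state=OPEN
  event#5 t=11ms outcome=F: state=OPEN
  event#6 t=13ms outcome=S: state=OPEN
  event#7 t=14ms outcome=S: state=CLOSED
  event#8 t=18ms outcome=F: state=CLOSED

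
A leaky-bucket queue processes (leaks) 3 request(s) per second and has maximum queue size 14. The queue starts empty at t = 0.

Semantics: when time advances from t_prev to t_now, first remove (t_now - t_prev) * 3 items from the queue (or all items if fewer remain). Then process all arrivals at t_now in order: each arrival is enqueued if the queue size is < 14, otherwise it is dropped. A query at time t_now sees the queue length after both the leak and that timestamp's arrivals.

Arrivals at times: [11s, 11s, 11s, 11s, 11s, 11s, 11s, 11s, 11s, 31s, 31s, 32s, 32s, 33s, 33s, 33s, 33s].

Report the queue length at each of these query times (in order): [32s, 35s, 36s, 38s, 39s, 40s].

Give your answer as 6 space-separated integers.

Queue lengths at query times:
  query t=32s: backlog = 2
  query t=35s: backlog = 0
  query t=36s: backlog = 0
  query t=38s: backlog = 0
  query t=39s: backlog = 0
  query t=40s: backlog = 0

Answer: 2 0 0 0 0 0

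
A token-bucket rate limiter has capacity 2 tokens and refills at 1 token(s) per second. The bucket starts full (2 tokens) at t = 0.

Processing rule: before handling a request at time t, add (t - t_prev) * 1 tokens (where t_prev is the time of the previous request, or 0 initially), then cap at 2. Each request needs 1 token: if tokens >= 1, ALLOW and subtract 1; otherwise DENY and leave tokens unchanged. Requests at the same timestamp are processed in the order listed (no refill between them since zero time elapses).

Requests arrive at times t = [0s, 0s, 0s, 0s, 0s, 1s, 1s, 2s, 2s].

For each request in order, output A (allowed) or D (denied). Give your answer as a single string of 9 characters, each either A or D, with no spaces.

Answer: AADDDADAD

Derivation:
Simulating step by step:
  req#1 t=0s: ALLOW
  req#2 t=0s: ALLOW
  req#3 t=0s: DENY
  req#4 t=0s: DENY
  req#5 t=0s: DENY
  req#6 t=1s: ALLOW
  req#7 t=1s: DENY
  req#8 t=2s: ALLOW
  req#9 t=2s: DENY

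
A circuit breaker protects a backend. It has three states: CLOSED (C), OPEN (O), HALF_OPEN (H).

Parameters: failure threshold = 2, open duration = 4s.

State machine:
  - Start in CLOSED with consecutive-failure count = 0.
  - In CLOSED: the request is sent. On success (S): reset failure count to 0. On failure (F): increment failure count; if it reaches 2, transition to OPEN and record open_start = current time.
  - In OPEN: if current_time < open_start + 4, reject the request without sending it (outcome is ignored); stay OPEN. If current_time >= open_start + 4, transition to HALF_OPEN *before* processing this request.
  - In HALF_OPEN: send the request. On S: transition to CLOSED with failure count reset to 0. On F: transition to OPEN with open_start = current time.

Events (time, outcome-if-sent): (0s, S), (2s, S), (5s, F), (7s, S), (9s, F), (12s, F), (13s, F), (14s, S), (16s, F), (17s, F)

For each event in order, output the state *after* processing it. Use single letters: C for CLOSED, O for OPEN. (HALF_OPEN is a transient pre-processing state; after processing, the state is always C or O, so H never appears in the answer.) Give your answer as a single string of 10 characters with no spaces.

Answer: CCCCCOOOOO

Derivation:
State after each event:
  event#1 t=0s outcome=S: state=CLOSED
  event#2 t=2s outcome=S: state=CLOSED
  event#3 t=5s outcome=F: state=CLOSED
  event#4 t=7s outcome=S: state=CLOSED
  event#5 t=9s outcome=F: state=CLOSED
  event#6 t=12s outcome=F: state=OPEN
  event#7 t=13s outcome=F: state=OPEN
  event#8 t=14s outcome=S: state=OPEN
  event#9 t=16s outcome=F: state=OPEN
  event#10 t=17s outcome=F: state=OPEN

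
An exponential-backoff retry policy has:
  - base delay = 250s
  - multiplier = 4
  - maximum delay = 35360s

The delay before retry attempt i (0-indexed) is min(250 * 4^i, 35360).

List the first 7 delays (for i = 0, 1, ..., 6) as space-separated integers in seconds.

Answer: 250 1000 4000 16000 35360 35360 35360

Derivation:
Computing each delay:
  i=0: min(250*4^0, 35360) = 250
  i=1: min(250*4^1, 35360) = 1000
  i=2: min(250*4^2, 35360) = 4000
  i=3: min(250*4^3, 35360) = 16000
  i=4: min(250*4^4, 35360) = 35360
  i=5: min(250*4^5, 35360) = 35360
  i=6: min(250*4^6, 35360) = 35360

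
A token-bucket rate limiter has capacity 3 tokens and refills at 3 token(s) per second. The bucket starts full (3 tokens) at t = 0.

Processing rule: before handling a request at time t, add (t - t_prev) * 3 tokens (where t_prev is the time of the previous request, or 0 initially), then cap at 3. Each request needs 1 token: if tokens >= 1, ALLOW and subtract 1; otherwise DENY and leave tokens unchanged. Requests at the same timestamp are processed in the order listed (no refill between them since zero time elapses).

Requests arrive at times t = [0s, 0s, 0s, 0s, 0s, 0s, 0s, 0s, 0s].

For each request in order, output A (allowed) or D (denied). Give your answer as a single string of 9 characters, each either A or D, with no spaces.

Simulating step by step:
  req#1 t=0s: ALLOW
  req#2 t=0s: ALLOW
  req#3 t=0s: ALLOW
  req#4 t=0s: DENY
  req#5 t=0s: DENY
  req#6 t=0s: DENY
  req#7 t=0s: DENY
  req#8 t=0s: DENY
  req#9 t=0s: DENY

Answer: AAADDDDDD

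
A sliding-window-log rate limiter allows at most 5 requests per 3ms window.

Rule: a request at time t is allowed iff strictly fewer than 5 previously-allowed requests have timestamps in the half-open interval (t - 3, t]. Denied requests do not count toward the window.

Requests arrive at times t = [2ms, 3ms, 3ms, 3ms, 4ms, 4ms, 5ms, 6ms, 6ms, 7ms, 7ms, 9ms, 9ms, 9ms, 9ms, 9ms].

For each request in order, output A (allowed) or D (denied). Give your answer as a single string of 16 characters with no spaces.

Answer: AAAAADAAAAAAAADD

Derivation:
Tracking allowed requests in the window:
  req#1 t=2ms: ALLOW
  req#2 t=3ms: ALLOW
  req#3 t=3ms: ALLOW
  req#4 t=3ms: ALLOW
  req#5 t=4ms: ALLOW
  req#6 t=4ms: DENY
  req#7 t=5ms: ALLOW
  req#8 t=6ms: ALLOW
  req#9 t=6ms: ALLOW
  req#10 t=7ms: ALLOW
  req#11 t=7ms: ALLOW
  req#12 t=9ms: ALLOW
  req#13 t=9ms: ALLOW
  req#14 t=9ms: ALLOW
  req#15 t=9ms: DENY
  req#16 t=9ms: DENY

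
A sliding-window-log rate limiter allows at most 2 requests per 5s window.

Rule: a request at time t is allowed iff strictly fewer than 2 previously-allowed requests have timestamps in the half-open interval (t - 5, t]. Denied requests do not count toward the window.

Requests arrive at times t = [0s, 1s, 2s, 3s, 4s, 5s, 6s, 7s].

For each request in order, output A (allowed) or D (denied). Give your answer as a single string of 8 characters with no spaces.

Answer: AADDDAAD

Derivation:
Tracking allowed requests in the window:
  req#1 t=0s: ALLOW
  req#2 t=1s: ALLOW
  req#3 t=2s: DENY
  req#4 t=3s: DENY
  req#5 t=4s: DENY
  req#6 t=5s: ALLOW
  req#7 t=6s: ALLOW
  req#8 t=7s: DENY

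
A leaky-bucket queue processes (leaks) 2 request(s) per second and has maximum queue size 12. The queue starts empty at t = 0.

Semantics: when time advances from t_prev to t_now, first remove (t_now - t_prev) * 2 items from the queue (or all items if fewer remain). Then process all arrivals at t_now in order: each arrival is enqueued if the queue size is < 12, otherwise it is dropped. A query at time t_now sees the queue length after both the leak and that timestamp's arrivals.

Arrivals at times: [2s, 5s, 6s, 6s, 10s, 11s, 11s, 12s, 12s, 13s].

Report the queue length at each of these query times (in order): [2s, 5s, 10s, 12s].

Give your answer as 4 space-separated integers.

Queue lengths at query times:
  query t=2s: backlog = 1
  query t=5s: backlog = 1
  query t=10s: backlog = 1
  query t=12s: backlog = 2

Answer: 1 1 1 2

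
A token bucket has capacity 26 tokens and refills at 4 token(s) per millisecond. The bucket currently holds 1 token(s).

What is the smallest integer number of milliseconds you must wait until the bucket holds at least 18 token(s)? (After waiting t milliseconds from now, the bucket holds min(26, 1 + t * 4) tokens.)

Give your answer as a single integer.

Answer: 5

Derivation:
Need 1 + t * 4 >= 18, so t >= 17/4.
Smallest integer t = ceil(17/4) = 5.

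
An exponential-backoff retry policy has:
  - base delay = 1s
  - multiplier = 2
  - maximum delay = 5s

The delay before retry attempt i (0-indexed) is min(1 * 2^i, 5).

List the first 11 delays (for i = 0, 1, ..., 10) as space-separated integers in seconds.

Computing each delay:
  i=0: min(1*2^0, 5) = 1
  i=1: min(1*2^1, 5) = 2
  i=2: min(1*2^2, 5) = 4
  i=3: min(1*2^3, 5) = 5
  i=4: min(1*2^4, 5) = 5
  i=5: min(1*2^5, 5) = 5
  i=6: min(1*2^6, 5) = 5
  i=7: min(1*2^7, 5) = 5
  i=8: min(1*2^8, 5) = 5
  i=9: min(1*2^9, 5) = 5
  i=10: min(1*2^10, 5) = 5

Answer: 1 2 4 5 5 5 5 5 5 5 5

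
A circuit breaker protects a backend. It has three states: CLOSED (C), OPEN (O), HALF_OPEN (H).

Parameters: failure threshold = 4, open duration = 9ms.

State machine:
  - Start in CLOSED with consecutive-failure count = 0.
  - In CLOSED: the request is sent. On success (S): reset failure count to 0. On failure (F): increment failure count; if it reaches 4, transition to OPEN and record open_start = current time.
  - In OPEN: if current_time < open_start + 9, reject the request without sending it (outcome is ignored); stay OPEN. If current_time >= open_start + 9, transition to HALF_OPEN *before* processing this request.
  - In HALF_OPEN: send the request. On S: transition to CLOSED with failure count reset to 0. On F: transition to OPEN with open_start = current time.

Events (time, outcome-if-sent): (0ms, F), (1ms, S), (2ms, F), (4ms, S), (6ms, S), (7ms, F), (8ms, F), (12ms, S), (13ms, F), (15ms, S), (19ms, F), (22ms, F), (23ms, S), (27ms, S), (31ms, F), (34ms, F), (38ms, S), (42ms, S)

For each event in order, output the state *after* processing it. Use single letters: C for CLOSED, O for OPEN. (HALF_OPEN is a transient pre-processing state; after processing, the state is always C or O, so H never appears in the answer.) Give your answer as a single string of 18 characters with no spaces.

State after each event:
  event#1 t=0ms outcome=F: state=CLOSED
  event#2 t=1ms outcome=S: state=CLOSED
  event#3 t=2ms outcome=F: state=CLOSED
  event#4 t=4ms outcome=S: state=CLOSED
  event#5 t=6ms outcome=S: state=CLOSED
  event#6 t=7ms outcome=F: state=CLOSED
  event#7 t=8ms outcome=F: state=CLOSED
  event#8 t=12ms outcome=S: state=CLOSED
  event#9 t=13ms outcome=F: state=CLOSED
  event#10 t=15ms outcome=S: state=CLOSED
  event#11 t=19ms outcome=F: state=CLOSED
  event#12 t=22ms outcome=F: state=CLOSED
  event#13 t=23ms outcome=S: state=CLOSED
  event#14 t=27ms outcome=S: state=CLOSED
  event#15 t=31ms outcome=F: state=CLOSED
  event#16 t=34ms outcome=F: state=CLOSED
  event#17 t=38ms outcome=S: state=CLOSED
  event#18 t=42ms outcome=S: state=CLOSED

Answer: CCCCCCCCCCCCCCCCCC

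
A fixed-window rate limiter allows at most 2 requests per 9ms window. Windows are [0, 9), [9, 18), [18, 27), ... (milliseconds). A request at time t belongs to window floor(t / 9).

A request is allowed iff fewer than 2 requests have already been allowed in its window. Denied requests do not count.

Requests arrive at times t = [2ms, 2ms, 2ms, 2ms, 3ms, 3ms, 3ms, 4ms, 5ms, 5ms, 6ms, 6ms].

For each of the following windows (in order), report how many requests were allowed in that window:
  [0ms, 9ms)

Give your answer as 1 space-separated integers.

Processing requests:
  req#1 t=2ms (window 0): ALLOW
  req#2 t=2ms (window 0): ALLOW
  req#3 t=2ms (window 0): DENY
  req#4 t=2ms (window 0): DENY
  req#5 t=3ms (window 0): DENY
  req#6 t=3ms (window 0): DENY
  req#7 t=3ms (window 0): DENY
  req#8 t=4ms (window 0): DENY
  req#9 t=5ms (window 0): DENY
  req#10 t=5ms (window 0): DENY
  req#11 t=6ms (window 0): DENY
  req#12 t=6ms (window 0): DENY

Allowed counts by window: 2

Answer: 2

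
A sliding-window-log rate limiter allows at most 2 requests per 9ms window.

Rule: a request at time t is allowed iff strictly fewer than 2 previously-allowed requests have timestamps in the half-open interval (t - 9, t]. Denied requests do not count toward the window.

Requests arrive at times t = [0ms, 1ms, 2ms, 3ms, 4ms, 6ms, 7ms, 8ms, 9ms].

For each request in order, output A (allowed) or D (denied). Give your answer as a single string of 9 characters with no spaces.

Tracking allowed requests in the window:
  req#1 t=0ms: ALLOW
  req#2 t=1ms: ALLOW
  req#3 t=2ms: DENY
  req#4 t=3ms: DENY
  req#5 t=4ms: DENY
  req#6 t=6ms: DENY
  req#7 t=7ms: DENY
  req#8 t=8ms: DENY
  req#9 t=9ms: ALLOW

Answer: AADDDDDDA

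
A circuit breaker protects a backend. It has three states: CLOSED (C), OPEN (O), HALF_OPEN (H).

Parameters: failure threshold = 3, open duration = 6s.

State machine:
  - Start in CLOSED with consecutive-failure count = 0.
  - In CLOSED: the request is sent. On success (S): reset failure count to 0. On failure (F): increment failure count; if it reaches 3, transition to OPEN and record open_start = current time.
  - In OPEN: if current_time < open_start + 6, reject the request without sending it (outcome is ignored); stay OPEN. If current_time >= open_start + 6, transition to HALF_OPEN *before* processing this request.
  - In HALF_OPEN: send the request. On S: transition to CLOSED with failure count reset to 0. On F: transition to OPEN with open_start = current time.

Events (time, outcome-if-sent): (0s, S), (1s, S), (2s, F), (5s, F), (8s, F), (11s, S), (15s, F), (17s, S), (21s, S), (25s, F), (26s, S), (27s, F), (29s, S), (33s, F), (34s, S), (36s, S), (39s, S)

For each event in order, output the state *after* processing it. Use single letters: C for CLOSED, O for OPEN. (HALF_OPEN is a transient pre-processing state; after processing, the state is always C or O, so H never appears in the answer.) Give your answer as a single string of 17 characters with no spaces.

State after each event:
  event#1 t=0s outcome=S: state=CLOSED
  event#2 t=1s outcome=S: state=CLOSED
  event#3 t=2s outcome=F: state=CLOSED
  event#4 t=5s outcome=F: state=CLOSED
  event#5 t=8s outcome=F: state=OPEN
  event#6 t=11s outcome=S: state=OPEN
  event#7 t=15s outcome=F: state=OPEN
  event#8 t=17s outcome=S: state=OPEN
  event#9 t=21s outcome=S: state=CLOSED
  event#10 t=25s outcome=F: state=CLOSED
  event#11 t=26s outcome=S: state=CLOSED
  event#12 t=27s outcome=F: state=CLOSED
  event#13 t=29s outcome=S: state=CLOSED
  event#14 t=33s outcome=F: state=CLOSED
  event#15 t=34s outcome=S: state=CLOSED
  event#16 t=36s outcome=S: state=CLOSED
  event#17 t=39s outcome=S: state=CLOSED

Answer: CCCCOOOOCCCCCCCCC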